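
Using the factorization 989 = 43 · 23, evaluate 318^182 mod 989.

393

Mod 43: 318 ≡ 17; by Fermat, exponent reduces to 182 mod 42 = 14; 17^14 ≡ 6 (mod 43).
Mod 23: 318 ≡ 19; by Fermat, exponent reduces to 182 mod 22 = 6; 19^6 ≡ 2 (mod 23).
Combine by CRT: x ≡ 6 (mod 43), x ≡ 2 (mod 23) ⇒ x ≡ 393 (mod 989).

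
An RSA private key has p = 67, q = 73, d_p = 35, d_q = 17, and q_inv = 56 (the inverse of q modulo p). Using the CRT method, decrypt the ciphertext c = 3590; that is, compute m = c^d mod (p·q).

2727

m₁ = c^(d_p) mod p: c ≡ 39 (mod 67), and 39^35 mod 67 = 47.
m₂ = c^(d_q) mod q: c ≡ 13 (mod 73), and 13^17 mod 73 = 26.
h = q_inv·(m₁ − m₂) mod p = 56·(47 − 26) mod 67 = 37.
m = m₂ + h·q = 26 + 37·73 = 2727.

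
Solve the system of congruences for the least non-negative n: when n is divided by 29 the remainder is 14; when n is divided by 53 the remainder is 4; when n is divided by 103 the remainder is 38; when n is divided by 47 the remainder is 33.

52156

From n ≡ 14 (mod 29) write n = 14 + 29t. Substituting into n ≡ 4 (mod 53) gives 29t ≡ 43 (mod 53), and since 29⁻¹ ≡ 11 (mod 53), t ≡ 49. Hence n ≡ 14 + 29·49 = 1435 (mod 1537).
From n ≡ 1435 (mod 1537) write n = 1435 + 1537t. Substituting into n ≡ 38 (mod 103) gives 1537t ≡ 45 (mod 103), and since 95⁻¹ ≡ 90 (mod 103), t ≡ 33. Hence n ≡ 1435 + 1537·33 = 52156 (mod 158311).
From n ≡ 52156 (mod 158311) write n = 52156 + 158311t. Substituting into n ≡ 33 (mod 47) gives 158311t ≡ 0 (mod 47), and since 15⁻¹ ≡ 22 (mod 47), t ≡ 0. Hence n ≡ 52156 + 158311·0 = 52156 (mod 7440617).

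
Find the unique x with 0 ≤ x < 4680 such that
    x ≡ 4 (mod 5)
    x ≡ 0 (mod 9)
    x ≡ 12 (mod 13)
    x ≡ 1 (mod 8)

3249

The moduli are pairwise coprime; N = 5·9·13·8 = 4680.
N/5 = 936; 936 ≡ 1 (mod 5), inverse 1.
N/9 = 520; 520 ≡ 7 (mod 9); 7·4 ≡ 1, so inverse 4.
N/13 = 360; 360 ≡ 9 (mod 13); 9·3 ≡ 1, so inverse 3.
N/8 = 585; 585 ≡ 1 (mod 8), inverse 1.
x ≡ 4·936·1 + 0·520·4 + 12·360·3 + 1·585·1 = 17289.
17289 mod 4680 = 3249.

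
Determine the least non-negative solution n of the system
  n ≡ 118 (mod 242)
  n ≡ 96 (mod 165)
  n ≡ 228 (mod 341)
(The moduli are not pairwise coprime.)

gcd(242, 165) = 11 and 11 | (96 − 118), so the pair is consistent; merging gives n ≡ 1086 (mod 3630), where 3630 = lcm(242, 165).
gcd(3630, 341) = 11 and 11 | (228 − 1086), so the pair is consistent; merging gives n ≡ 88206 (mod 112530), where 112530 = lcm(3630, 341).
The solution is unique modulo lcm(242, 165, 341) = 112530.

88206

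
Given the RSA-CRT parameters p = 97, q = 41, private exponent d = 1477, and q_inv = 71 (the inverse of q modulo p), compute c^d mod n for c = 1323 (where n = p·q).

3457

d_p = d mod (p−1) = 1477 mod 96 = 37; d_q = d mod (q−1) = 37.
m₁ = c^(d_p) mod p: c ≡ 62 (mod 97), and 62^37 mod 97 = 62.
m₂ = c^(d_q) mod q: c ≡ 11 (mod 41), and 11^37 mod 41 = 13.
h = q_inv·(m₁ − m₂) mod p = 71·(62 − 13) mod 97 = 84.
m = m₂ + h·q = 13 + 84·41 = 3457.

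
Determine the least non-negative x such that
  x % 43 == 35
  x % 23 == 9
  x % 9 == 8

The moduli are pairwise coprime; N = 43·23·9 = 8901.
N/43 = 207; 207 ≡ 35 (mod 43); 35·16 ≡ 1, so inverse 16.
N/23 = 387; 387 ≡ 19 (mod 23); 19·17 ≡ 1, so inverse 17.
N/9 = 989; 989 ≡ 8 (mod 9); 8·8 ≡ 1, so inverse 8.
x ≡ 35·207·16 + 9·387·17 + 8·989·8 = 238427.
238427 mod 8901 = 7001.

7001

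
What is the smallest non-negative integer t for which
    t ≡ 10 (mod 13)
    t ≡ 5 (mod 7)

75

From t ≡ 10 (mod 13) write t = 10 + 13s. Substituting into t ≡ 5 (mod 7) gives 13s ≡ 2 (mod 7), and since 6⁻¹ ≡ 6 (mod 7), s ≡ 5. Hence t ≡ 10 + 13·5 = 75 (mod 91).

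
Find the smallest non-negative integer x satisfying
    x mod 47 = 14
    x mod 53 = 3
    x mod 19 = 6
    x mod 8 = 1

328497

The moduli are pairwise coprime; N = 47·53·19·8 = 378632.
N/47 = 8056; 8056 ≡ 19 (mod 47); 19·5 ≡ 1, so inverse 5.
N/53 = 7144; 7144 ≡ 42 (mod 53); 42·24 ≡ 1, so inverse 24.
N/19 = 19928; 19928 ≡ 16 (mod 19); 16·6 ≡ 1, so inverse 6.
N/8 = 47329; 47329 ≡ 1 (mod 8), inverse 1.
x ≡ 14·8056·5 + 3·7144·24 + 6·19928·6 + 1·47329·1 = 1843025.
1843025 mod 378632 = 328497.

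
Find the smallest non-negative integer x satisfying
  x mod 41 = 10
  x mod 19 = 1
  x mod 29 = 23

From x ≡ 10 (mod 41) write x = 10 + 41t. Substituting into x ≡ 1 (mod 19) gives 41t ≡ 10 (mod 19), and since 3⁻¹ ≡ 13 (mod 19), t ≡ 16. Hence x ≡ 10 + 41·16 = 666 (mod 779).
From x ≡ 666 (mod 779) write x = 666 + 779t. Substituting into x ≡ 23 (mod 29) gives 779t ≡ 24 (mod 29), and since 25⁻¹ ≡ 7 (mod 29), t ≡ 23. Hence x ≡ 666 + 779·23 = 18583 (mod 22591).

18583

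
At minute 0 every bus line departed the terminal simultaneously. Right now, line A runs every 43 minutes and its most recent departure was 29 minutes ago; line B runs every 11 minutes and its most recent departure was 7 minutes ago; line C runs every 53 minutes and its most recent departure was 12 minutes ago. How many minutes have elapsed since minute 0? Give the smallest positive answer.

20841

From t ≡ 29 (mod 43) write t = 29 + 43s. Substituting into t ≡ 7 (mod 11) gives 43s ≡ 0 (mod 11), and since 10⁻¹ ≡ 10 (mod 11), s ≡ 0. Hence t ≡ 29 + 43·0 = 29 (mod 473).
From t ≡ 29 (mod 473) write t = 29 + 473s. Substituting into t ≡ 12 (mod 53) gives 473s ≡ 36 (mod 53), and since 49⁻¹ ≡ 13 (mod 53), s ≡ 44. Hence t ≡ 29 + 473·44 = 20841 (mod 25069).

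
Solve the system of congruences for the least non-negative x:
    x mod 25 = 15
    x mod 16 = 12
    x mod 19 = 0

4940

The moduli are pairwise coprime; N = 25·16·19 = 7600.
N/25 = 304; 304 ≡ 4 (mod 25); 4·19 ≡ 1, so inverse 19.
N/16 = 475; 475 ≡ 11 (mod 16); 11·3 ≡ 1, so inverse 3.
N/19 = 400; 400 ≡ 1 (mod 19), inverse 1.
x ≡ 15·304·19 + 12·475·3 + 0·400·1 = 103740.
103740 mod 7600 = 4940.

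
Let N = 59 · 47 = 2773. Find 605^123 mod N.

2514

Mod 59: 605 ≡ 15; by Fermat, exponent reduces to 123 mod 58 = 7; 15^7 ≡ 36 (mod 59).
Mod 47: 605 ≡ 41; by Fermat, exponent reduces to 123 mod 46 = 31; 41^31 ≡ 23 (mod 47).
Combine by CRT: x ≡ 36 (mod 59), x ≡ 23 (mod 47) ⇒ x ≡ 2514 (mod 2773).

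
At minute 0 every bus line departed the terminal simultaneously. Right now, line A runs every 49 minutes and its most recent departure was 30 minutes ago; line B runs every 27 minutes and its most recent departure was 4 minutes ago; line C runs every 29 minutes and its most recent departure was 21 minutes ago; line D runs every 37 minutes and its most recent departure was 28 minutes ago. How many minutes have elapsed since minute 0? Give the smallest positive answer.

1372765

From t ≡ 30 (mod 49) write t = 30 + 49s. Substituting into t ≡ 4 (mod 27) gives 49s ≡ 1 (mod 27), and since 22⁻¹ ≡ 16 (mod 27), s ≡ 16. Hence t ≡ 30 + 49·16 = 814 (mod 1323).
From t ≡ 814 (mod 1323) write t = 814 + 1323s. Substituting into t ≡ 21 (mod 29) gives 1323s ≡ 19 (mod 29), and since 18⁻¹ ≡ 21 (mod 29), s ≡ 22. Hence t ≡ 814 + 1323·22 = 29920 (mod 38367).
From t ≡ 29920 (mod 38367) write t = 29920 + 38367s. Substituting into t ≡ 28 (mod 37) gives 38367s ≡ 4 (mod 37), and since 35⁻¹ ≡ 18 (mod 37), s ≡ 35. Hence t ≡ 29920 + 38367·35 = 1372765 (mod 1419579).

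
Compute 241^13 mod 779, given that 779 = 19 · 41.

699

Mod 19: 241 ≡ 13; 13^13 ≡ 15 (mod 19).
Mod 41: 241 ≡ 36; 36^13 ≡ 2 (mod 41).
Combine by CRT: x ≡ 15 (mod 19), x ≡ 2 (mod 41) ⇒ x ≡ 699 (mod 779).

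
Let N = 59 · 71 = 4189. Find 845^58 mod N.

2361

Mod 59: 845 ≡ 19; since 58 | 58, by Fermat 19^58 ≡ 1 (mod 59).
Mod 71: 845 ≡ 64; 64^58 ≡ 18 (mod 71).
Combine by CRT: x ≡ 1 (mod 59), x ≡ 18 (mod 71) ⇒ x ≡ 2361 (mod 4189).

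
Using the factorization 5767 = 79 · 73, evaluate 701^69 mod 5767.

Mod 79: 701 ≡ 69; 69^69 ≡ 33 (mod 79).
Mod 73: 701 ≡ 44; 44^69 ≡ 52 (mod 73).
Combine by CRT: x ≡ 33 (mod 79), x ≡ 52 (mod 73) ⇒ x ≡ 5089 (mod 5767).

5089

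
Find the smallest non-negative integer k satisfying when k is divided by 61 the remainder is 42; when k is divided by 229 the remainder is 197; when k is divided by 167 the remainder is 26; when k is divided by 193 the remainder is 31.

77665547

From k ≡ 42 (mod 61) write k = 42 + 61t. Substituting into k ≡ 197 (mod 229) gives 61t ≡ 155 (mod 229), and since 61⁻¹ ≡ 214 (mod 229), t ≡ 194. Hence k ≡ 42 + 61·194 = 11876 (mod 13969).
From k ≡ 11876 (mod 13969) write k = 11876 + 13969t. Substituting into k ≡ 26 (mod 167) gives 13969t ≡ 7 (mod 167), and since 108⁻¹ ≡ 150 (mod 167), t ≡ 48. Hence k ≡ 11876 + 13969·48 = 682388 (mod 2332823).
From k ≡ 682388 (mod 2332823) write k = 682388 + 2332823t. Substituting into k ≡ 31 (mod 193) gives 2332823t ≡ 91 (mod 193), and since 32⁻¹ ≡ 187 (mod 193), t ≡ 33. Hence k ≡ 682388 + 2332823·33 = 77665547 (mod 450234839).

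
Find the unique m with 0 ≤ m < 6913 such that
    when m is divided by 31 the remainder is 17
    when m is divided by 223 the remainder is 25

From m ≡ 17 (mod 31) write m = 17 + 31t. Substituting into m ≡ 25 (mod 223) gives 31t ≡ 8 (mod 223), and since 31⁻¹ ≡ 36 (mod 223), t ≡ 65. Hence m ≡ 17 + 31·65 = 2032 (mod 6913).

2032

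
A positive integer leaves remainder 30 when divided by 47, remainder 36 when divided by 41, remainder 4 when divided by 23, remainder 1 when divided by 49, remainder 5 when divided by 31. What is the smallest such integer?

26877873

The moduli are pairwise coprime; N = 47·41·23·49·31 = 67323599.
N/47 = 1432417; 1432417 ≡ 45 (mod 47); 45·23 ≡ 1, so inverse 23.
N/41 = 1642039; 1642039 ≡ 30 (mod 41); 30·26 ≡ 1, so inverse 26.
N/23 = 2927113; 2927113 ≡ 18 (mod 23); 18·9 ≡ 1, so inverse 9.
N/49 = 1373951; 1373951 ≡ 40 (mod 49); 40·38 ≡ 1, so inverse 38.
N/31 = 2171729; 2171729 ≡ 24 (mod 31); 24·22 ≡ 1, so inverse 22.
x ≡ 30·1432417·23 + 36·1642039·26 + 4·2927113·9 + 1·1373951·38 + 5·2171729·22 = 2921792630.
2921792630 mod 67323599 = 26877873.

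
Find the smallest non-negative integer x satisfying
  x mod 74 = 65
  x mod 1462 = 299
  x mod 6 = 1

73399

gcd(74, 1462) = 2 and 2 | (299 − 65), so the pair is consistent; merging gives x ≡ 19305 (mod 54094), where 54094 = lcm(74, 1462).
gcd(54094, 6) = 2 and 2 | (1 − 19305), so the pair is consistent; merging gives x ≡ 73399 (mod 162282), where 162282 = lcm(54094, 6).
The solution is unique modulo lcm(74, 1462, 6) = 162282.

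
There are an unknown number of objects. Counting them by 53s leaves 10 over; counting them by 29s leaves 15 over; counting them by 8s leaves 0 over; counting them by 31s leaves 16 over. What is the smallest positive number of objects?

102936

Combine the congruences pairwise.
From N ≡ 10 (mod 53) write N = 10 + 53t. Substituting into N ≡ 15 (mod 29) gives 53t ≡ 5 (mod 29), and since 24⁻¹ ≡ 23 (mod 29), t ≡ 28. Hence N ≡ 10 + 53·28 = 1494 (mod 1537).
From N ≡ 1494 (mod 1537) write N = 1494 + 1537t. Substituting into N ≡ 0 (mod 8) gives 1537t ≡ 2 (mod 8), and since 1⁻¹ ≡ 1 (mod 8), t ≡ 2. Hence N ≡ 1494 + 1537·2 = 4568 (mod 12296).
From N ≡ 4568 (mod 12296) write N = 4568 + 12296t. Substituting into N ≡ 16 (mod 31) gives 12296t ≡ 5 (mod 31), and since 20⁻¹ ≡ 14 (mod 31), t ≡ 8. Hence N ≡ 4568 + 12296·8 = 102936 (mod 381176).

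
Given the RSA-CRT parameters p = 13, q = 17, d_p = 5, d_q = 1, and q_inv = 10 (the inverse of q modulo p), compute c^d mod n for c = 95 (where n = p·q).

10

m₁ = c^(d_p) mod p: c ≡ 4 (mod 13), and 4^5 mod 13 = 10.
m₂ = c^(d_q) mod q: c ≡ 10 (mod 17), and 10^1 mod 17 = 10.
h = q_inv·(m₁ − m₂) mod p = 10·(10 − 10) mod 13 = 0.
m = m₂ + h·q = 10 + 0·17 = 10.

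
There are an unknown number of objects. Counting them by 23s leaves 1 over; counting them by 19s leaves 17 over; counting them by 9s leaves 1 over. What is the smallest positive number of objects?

2278

The moduli are pairwise coprime; M = 23·19·9 = 3933.
M/23 = 171; 171 ≡ 10 (mod 23); 10·7 ≡ 1, so inverse 7.
M/19 = 207; 207 ≡ 17 (mod 19); 17·9 ≡ 1, so inverse 9.
M/9 = 437; 437 ≡ 5 (mod 9); 5·2 ≡ 1, so inverse 2.
N ≡ 1·171·7 + 17·207·9 + 1·437·2 = 33742.
33742 mod 3933 = 2278.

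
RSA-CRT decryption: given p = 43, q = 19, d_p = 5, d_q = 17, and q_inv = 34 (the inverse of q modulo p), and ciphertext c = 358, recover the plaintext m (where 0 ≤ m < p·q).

367

m₁ = c^(d_p) mod p: c ≡ 14 (mod 43), and 14^5 mod 43 = 23.
m₂ = c^(d_q) mod q: c ≡ 16 (mod 19), and 16^17 mod 19 = 6.
h = q_inv·(m₁ − m₂) mod p = 34·(23 − 6) mod 43 = 19.
m = m₂ + h·q = 6 + 19·19 = 367.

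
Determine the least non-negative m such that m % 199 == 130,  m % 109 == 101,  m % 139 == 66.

The moduli are pairwise coprime; N = 199·109·139 = 3015049.
N/199 = 15151; 15151 ≡ 27 (mod 199); 27·59 ≡ 1, so inverse 59.
N/109 = 27661; 27661 ≡ 84 (mod 109); 84·61 ≡ 1, so inverse 61.
N/139 = 21691; 21691 ≡ 7 (mod 139); 7·20 ≡ 1, so inverse 20.
m ≡ 130·15151·59 + 101·27661·61 + 66·21691·20 = 315259711.
315259711 mod 3015049 = 1694615.

1694615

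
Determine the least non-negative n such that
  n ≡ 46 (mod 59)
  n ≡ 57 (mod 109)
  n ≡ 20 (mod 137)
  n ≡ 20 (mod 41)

26911067

From n ≡ 46 (mod 59) write n = 46 + 59t. Substituting into n ≡ 57 (mod 109) gives 59t ≡ 11 (mod 109), and since 59⁻¹ ≡ 85 (mod 109), t ≡ 63. Hence n ≡ 46 + 59·63 = 3763 (mod 6431).
From n ≡ 3763 (mod 6431) write n = 3763 + 6431t. Substituting into n ≡ 20 (mod 137) gives 6431t ≡ 93 (mod 137), and since 129⁻¹ ≡ 17 (mod 137), t ≡ 74. Hence n ≡ 3763 + 6431·74 = 479657 (mod 881047).
From n ≡ 479657 (mod 881047) write n = 479657 + 881047t. Substituting into n ≡ 20 (mod 41) gives 881047t ≡ 22 (mod 41), and since 39⁻¹ ≡ 20 (mod 41), t ≡ 30. Hence n ≡ 479657 + 881047·30 = 26911067 (mod 36122927).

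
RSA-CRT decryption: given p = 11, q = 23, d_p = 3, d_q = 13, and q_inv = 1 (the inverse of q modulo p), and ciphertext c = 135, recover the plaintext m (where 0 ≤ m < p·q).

60

m₁ = c^(d_p) mod p: c ≡ 3 (mod 11), and 3^3 mod 11 = 5.
m₂ = c^(d_q) mod q: c ≡ 20 (mod 23), and 20^13 mod 23 = 14.
h = q_inv·(m₁ − m₂) mod p = 1·(5 − 14) mod 11 = 2.
m = m₂ + h·q = 14 + 2·23 = 60.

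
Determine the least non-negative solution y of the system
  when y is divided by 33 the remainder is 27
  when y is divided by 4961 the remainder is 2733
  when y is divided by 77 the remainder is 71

gcd(33, 4961) = 11 and 11 | (2733 − 27), so the pair is consistent; merging gives y ≡ 2733 (mod 14883), where 14883 = lcm(33, 4961).
gcd(14883, 77) = 11 and 11 | (71 − 2733), so the pair is consistent; merging gives y ≡ 77148 (mod 104181), where 104181 = lcm(14883, 77).
The solution is unique modulo lcm(33, 4961, 77) = 104181.

77148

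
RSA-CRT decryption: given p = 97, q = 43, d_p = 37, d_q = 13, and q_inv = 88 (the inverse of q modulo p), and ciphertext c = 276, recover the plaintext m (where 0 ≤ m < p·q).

2609

m₁ = c^(d_p) mod p: c ≡ 82 (mod 97), and 82^37 mod 97 = 87.
m₂ = c^(d_q) mod q: c ≡ 18 (mod 43), and 18^13 mod 43 = 29.
h = q_inv·(m₁ − m₂) mod p = 88·(87 − 29) mod 97 = 60.
m = m₂ + h·q = 29 + 60·43 = 2609.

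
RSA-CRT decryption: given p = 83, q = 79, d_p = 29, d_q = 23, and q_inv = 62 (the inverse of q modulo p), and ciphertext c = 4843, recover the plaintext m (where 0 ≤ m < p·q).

m₁ = c^(d_p) mod p: c ≡ 29 (mod 83), and 29^29 mod 83 = 37.
m₂ = c^(d_q) mod q: c ≡ 24 (mod 79), and 24^23 mod 79 = 56.
h = q_inv·(m₁ − m₂) mod p = 62·(37 − 56) mod 83 = 67.
m = m₂ + h·q = 56 + 67·79 = 5349.

5349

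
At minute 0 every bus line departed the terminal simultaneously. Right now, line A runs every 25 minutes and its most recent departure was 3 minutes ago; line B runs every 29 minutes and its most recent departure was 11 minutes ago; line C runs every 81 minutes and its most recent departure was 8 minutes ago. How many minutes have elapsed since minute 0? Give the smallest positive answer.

34028

Combine the congruences pairwise.
From t ≡ 3 (mod 25) write t = 3 + 25s. Substituting into t ≡ 11 (mod 29) gives 25s ≡ 8 (mod 29), and since 25⁻¹ ≡ 7 (mod 29), s ≡ 27. Hence t ≡ 3 + 25·27 = 678 (mod 725).
From t ≡ 678 (mod 725) write t = 678 + 725s. Substituting into t ≡ 8 (mod 81) gives 725s ≡ 59 (mod 81), and since 77⁻¹ ≡ 20 (mod 81), s ≡ 46. Hence t ≡ 678 + 725·46 = 34028 (mod 58725).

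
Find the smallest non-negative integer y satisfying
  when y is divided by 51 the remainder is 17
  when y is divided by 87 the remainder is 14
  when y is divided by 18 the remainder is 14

Combine the congruences pairwise.
gcd(51, 87) = 3 and 3 | (14 − 17), so the pair is consistent; merging gives y ≡ 884 (mod 1479), where 1479 = lcm(51, 87).
gcd(1479, 18) = 3 and 3 | (14 − 884), so the pair is consistent; merging gives y ≡ 6800 (mod 8874), where 8874 = lcm(1479, 18).
The solution is unique modulo lcm(51, 87, 18) = 8874.

6800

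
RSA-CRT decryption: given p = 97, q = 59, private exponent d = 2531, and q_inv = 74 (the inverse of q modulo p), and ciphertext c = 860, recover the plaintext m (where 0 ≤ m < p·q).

1869

d_p = d mod (p−1) = 2531 mod 96 = 35; d_q = d mod (q−1) = 37.
m₁ = c^(d_p) mod p: c ≡ 84 (mod 97), and 84^35 mod 97 = 26.
m₂ = c^(d_q) mod q: c ≡ 34 (mod 59), and 34^37 mod 59 = 40.
h = q_inv·(m₁ − m₂) mod p = 74·(26 − 40) mod 97 = 31.
m = m₂ + h·q = 40 + 31·59 = 1869.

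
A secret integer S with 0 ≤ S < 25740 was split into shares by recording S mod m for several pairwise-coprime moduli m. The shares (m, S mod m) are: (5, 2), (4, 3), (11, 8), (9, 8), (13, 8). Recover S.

21887

The moduli are pairwise coprime; N = 5·4·11·9·13 = 25740.
N/5 = 5148; 5148 ≡ 3 (mod 5); 3·2 ≡ 1, so inverse 2.
N/4 = 6435; 6435 ≡ 3 (mod 4); 3·3 ≡ 1, so inverse 3.
N/11 = 2340; 2340 ≡ 8 (mod 11); 8·7 ≡ 1, so inverse 7.
N/9 = 2860; 2860 ≡ 7 (mod 9); 7·4 ≡ 1, so inverse 4.
N/13 = 1980; 1980 ≡ 4 (mod 13); 4·10 ≡ 1, so inverse 10.
S ≡ 2·5148·2 + 3·6435·3 + 8·2340·7 + 8·2860·4 + 8·1980·10 = 459467.
459467 mod 25740 = 21887.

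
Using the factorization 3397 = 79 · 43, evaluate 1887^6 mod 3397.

Mod 79: 1887 ≡ 70; 70^6 ≡ 8 (mod 79).
Mod 43: 1887 ≡ 38; 38^6 ≡ 16 (mod 43).
Combine by CRT: x ≡ 8 (mod 79), x ≡ 16 (mod 43) ⇒ x ≡ 403 (mod 3397).

403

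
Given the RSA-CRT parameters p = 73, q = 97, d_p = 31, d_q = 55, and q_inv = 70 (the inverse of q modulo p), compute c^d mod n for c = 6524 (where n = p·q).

m₁ = c^(d_p) mod p: c ≡ 27 (mod 73), and 27^31 mod 73 = 46.
m₂ = c^(d_q) mod q: c ≡ 25 (mod 97), and 25^55 mod 97 = 48.
h = q_inv·(m₁ − m₂) mod p = 70·(46 − 48) mod 73 = 6.
m = m₂ + h·q = 48 + 6·97 = 630.

630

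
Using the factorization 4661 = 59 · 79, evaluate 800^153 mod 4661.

Mod 59: 800 ≡ 33; by Fermat, exponent reduces to 153 mod 58 = 37; 33^37 ≡ 31 (mod 59).
Mod 79: 800 ≡ 10; by Fermat, exponent reduces to 153 mod 78 = 75; 10^75 ≡ 38 (mod 79).
Combine by CRT: x ≡ 31 (mod 59), x ≡ 38 (mod 79) ⇒ x ≡ 3040 (mod 4661).

3040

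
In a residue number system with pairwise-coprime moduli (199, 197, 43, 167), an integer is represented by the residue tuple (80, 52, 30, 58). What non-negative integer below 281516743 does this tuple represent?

The moduli are pairwise coprime; N = 199·197·43·167 = 281516743.
N/199 = 1414657; 1414657 ≡ 165 (mod 199); 165·158 ≡ 1, so inverse 158.
N/197 = 1429019; 1429019 ≡ 178 (mod 197); 178·114 ≡ 1, so inverse 114.
N/43 = 6546901; 6546901 ≡ 22 (mod 43); 22·2 ≡ 1, so inverse 2.
N/167 = 1685729; 1685729 ≡ 31 (mod 167); 31·97 ≡ 1, so inverse 97.
x ≡ 80·1414657·158 + 52·1429019·114 + 30·6546901·2 + 58·1685729·97 = 36229214526.
36229214526 mod 281516743 = 195071422.

195071422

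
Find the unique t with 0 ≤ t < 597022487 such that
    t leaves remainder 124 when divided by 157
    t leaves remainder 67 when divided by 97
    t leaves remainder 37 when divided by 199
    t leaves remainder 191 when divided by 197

Combine the congruences pairwise.
From t ≡ 124 (mod 157) write t = 124 + 157s. Substituting into t ≡ 67 (mod 97) gives 157s ≡ 40 (mod 97), and since 60⁻¹ ≡ 76 (mod 97), s ≡ 33. Hence t ≡ 124 + 157·33 = 5305 (mod 15229).
From t ≡ 5305 (mod 15229) write t = 5305 + 15229s. Substituting into t ≡ 37 (mod 199) gives 15229s ≡ 105 (mod 199), and since 105⁻¹ ≡ 163 (mod 199), s ≡ 1. Hence t ≡ 5305 + 15229·1 = 20534 (mod 3030571).
From t ≡ 20534 (mod 3030571) write t = 20534 + 3030571s. Substituting into t ≡ 191 (mod 197) gives 3030571s ≡ 145 (mod 197), and since 120⁻¹ ≡ 110 (mod 197), s ≡ 190. Hence t ≡ 20534 + 3030571·190 = 575829024 (mod 597022487).

575829024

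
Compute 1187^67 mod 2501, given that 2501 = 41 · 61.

938

Mod 41: 1187 ≡ 39; by Fermat, exponent reduces to 67 mod 40 = 27; 39^27 ≡ 36 (mod 41).
Mod 61: 1187 ≡ 28; by Fermat, exponent reduces to 67 mod 60 = 7; 28^7 ≡ 23 (mod 61).
Combine by CRT: x ≡ 36 (mod 41), x ≡ 23 (mod 61) ⇒ x ≡ 938 (mod 2501).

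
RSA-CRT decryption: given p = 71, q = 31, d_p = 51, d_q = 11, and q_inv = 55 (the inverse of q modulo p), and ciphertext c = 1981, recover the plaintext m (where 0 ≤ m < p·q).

1723

m₁ = c^(d_p) mod p: c ≡ 64 (mod 71), and 64^51 mod 71 = 19.
m₂ = c^(d_q) mod q: c ≡ 28 (mod 31), and 28^11 mod 31 = 18.
h = q_inv·(m₁ − m₂) mod p = 55·(19 − 18) mod 71 = 55.
m = m₂ + h·q = 18 + 55·31 = 1723.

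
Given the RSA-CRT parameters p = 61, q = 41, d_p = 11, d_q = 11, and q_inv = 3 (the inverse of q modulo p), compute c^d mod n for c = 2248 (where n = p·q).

m₁ = c^(d_p) mod p: c ≡ 52 (mod 61), and 52^11 mod 61 = 52.
m₂ = c^(d_q) mod q: c ≡ 34 (mod 41), and 34^11 mod 41 = 19.
h = q_inv·(m₁ − m₂) mod p = 3·(52 − 19) mod 61 = 38.
m = m₂ + h·q = 19 + 38·41 = 1577.

1577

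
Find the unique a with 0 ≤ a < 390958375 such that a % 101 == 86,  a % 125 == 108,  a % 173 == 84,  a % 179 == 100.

54635733

From a ≡ 86 (mod 101) write a = 86 + 101t. Substituting into a ≡ 108 (mod 125) gives 101t ≡ 22 (mod 125), and since 101⁻¹ ≡ 26 (mod 125), t ≡ 72. Hence a ≡ 86 + 101·72 = 7358 (mod 12625).
From a ≡ 7358 (mod 12625) write a = 7358 + 12625t. Substituting into a ≡ 84 (mod 173) gives 12625t ≡ 165 (mod 173), and since 169⁻¹ ≡ 43 (mod 173), t ≡ 2. Hence a ≡ 7358 + 12625·2 = 32608 (mod 2184125).
From a ≡ 32608 (mod 2184125) write a = 32608 + 2184125t. Substituting into a ≡ 100 (mod 179) gives 2184125t ≡ 70 (mod 179), and since 146⁻¹ ≡ 141 (mod 179), t ≡ 25. Hence a ≡ 32608 + 2184125·25 = 54635733 (mod 390958375).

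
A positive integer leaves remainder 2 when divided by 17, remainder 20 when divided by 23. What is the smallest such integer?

342

Combine the congruences pairwise.
From t ≡ 2 (mod 17) write t = 2 + 17s. Substituting into t ≡ 20 (mod 23) gives 17s ≡ 18 (mod 23), and since 17⁻¹ ≡ 19 (mod 23), s ≡ 20. Hence t ≡ 2 + 17·20 = 342 (mod 391).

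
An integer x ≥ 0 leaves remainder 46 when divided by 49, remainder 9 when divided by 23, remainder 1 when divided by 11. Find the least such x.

From x ≡ 46 (mod 49) write x = 46 + 49t. Substituting into x ≡ 9 (mod 23) gives 49t ≡ 9 (mod 23), and since 3⁻¹ ≡ 8 (mod 23), t ≡ 3. Hence x ≡ 46 + 49·3 = 193 (mod 1127).
From x ≡ 193 (mod 1127) write x = 193 + 1127t. Substituting into x ≡ 1 (mod 11) gives 1127t ≡ 6 (mod 11), and since 5⁻¹ ≡ 9 (mod 11), t ≡ 10. Hence x ≡ 193 + 1127·10 = 11463 (mod 12397).

11463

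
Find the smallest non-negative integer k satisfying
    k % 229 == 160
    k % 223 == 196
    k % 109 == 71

869673

From k ≡ 160 (mod 229) write k = 160 + 229t. Substituting into k ≡ 196 (mod 223) gives 229t ≡ 36 (mod 223), and since 6⁻¹ ≡ 186 (mod 223), t ≡ 6. Hence k ≡ 160 + 229·6 = 1534 (mod 51067).
From k ≡ 1534 (mod 51067) write k = 1534 + 51067t. Substituting into k ≡ 71 (mod 109) gives 51067t ≡ 63 (mod 109), and since 55⁻¹ ≡ 2 (mod 109), t ≡ 17. Hence k ≡ 1534 + 51067·17 = 869673 (mod 5566303).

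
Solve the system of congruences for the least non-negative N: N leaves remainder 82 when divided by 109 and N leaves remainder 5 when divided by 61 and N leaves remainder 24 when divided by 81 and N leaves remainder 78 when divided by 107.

The moduli are pairwise coprime; M = 109·61·81·107 = 57626883.
M/109 = 528687; 528687 ≡ 37 (mod 109); 37·56 ≡ 1, so inverse 56.
M/61 = 944703; 944703 ≡ 57 (mod 61); 57·15 ≡ 1, so inverse 15.
M/81 = 711443; 711443 ≡ 20 (mod 81); 20·77 ≡ 1, so inverse 77.
M/107 = 538569; 538569 ≡ 38 (mod 107); 38·31 ≡ 1, so inverse 31.
N ≡ 82·528687·56 + 5·944703·15 + 24·711443·77 + 78·538569·31 = 5115589935.
5115589935 mod 57626883 = 44424231.

44424231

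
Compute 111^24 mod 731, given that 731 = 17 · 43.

Mod 17: 111 ≡ 9; by Fermat, exponent reduces to 24 mod 16 = 8; 9^8 ≡ 1 (mod 17).
Mod 43: 111 ≡ 25; 25^24 ≡ 16 (mod 43).
Combine by CRT: x ≡ 1 (mod 17), x ≡ 16 (mod 43) ⇒ x ≡ 188 (mod 731).

188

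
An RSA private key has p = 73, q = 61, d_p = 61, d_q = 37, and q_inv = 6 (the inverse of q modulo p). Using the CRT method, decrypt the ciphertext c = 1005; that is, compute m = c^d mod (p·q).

m₁ = c^(d_p) mod p: c ≡ 56 (mod 73), and 56^61 mod 73 = 17.
m₂ = c^(d_q) mod q: c ≡ 29 (mod 61), and 29^37 mod 61 = 29.
h = q_inv·(m₁ − m₂) mod p = 6·(17 − 29) mod 73 = 1.
m = m₂ + h·q = 29 + 1·61 = 90.

90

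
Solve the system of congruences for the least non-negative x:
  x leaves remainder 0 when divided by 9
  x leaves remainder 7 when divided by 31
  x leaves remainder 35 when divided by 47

3231

The moduli are pairwise coprime; N = 9·31·47 = 13113.
N/9 = 1457; 1457 ≡ 8 (mod 9); 8·8 ≡ 1, so inverse 8.
N/31 = 423; 423 ≡ 20 (mod 31); 20·14 ≡ 1, so inverse 14.
N/47 = 279; 279 ≡ 44 (mod 47); 44·31 ≡ 1, so inverse 31.
x ≡ 0·1457·8 + 7·423·14 + 35·279·31 = 344169.
344169 mod 13113 = 3231.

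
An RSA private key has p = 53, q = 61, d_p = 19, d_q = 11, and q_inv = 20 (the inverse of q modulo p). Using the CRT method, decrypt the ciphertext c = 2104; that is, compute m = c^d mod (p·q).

2372

m₁ = c^(d_p) mod p: c ≡ 37 (mod 53), and 37^19 mod 53 = 40.
m₂ = c^(d_q) mod q: c ≡ 30 (mod 61), and 30^11 mod 61 = 54.
h = q_inv·(m₁ − m₂) mod p = 20·(40 − 54) mod 53 = 38.
m = m₂ + h·q = 54 + 38·61 = 2372.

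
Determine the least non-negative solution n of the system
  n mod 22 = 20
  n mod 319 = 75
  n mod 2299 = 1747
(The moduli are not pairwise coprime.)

gcd(22, 319) = 11 and 11 | (75 − 20), so the pair is consistent; merging gives n ≡ 394 (mod 638), where 638 = lcm(22, 319).
gcd(638, 2299) = 11 and 11 | (1747 − 394), so the pair is consistent; merging gives n ≡ 54624 (mod 133342), where 133342 = lcm(638, 2299).
The solution is unique modulo lcm(22, 319, 2299) = 133342.

54624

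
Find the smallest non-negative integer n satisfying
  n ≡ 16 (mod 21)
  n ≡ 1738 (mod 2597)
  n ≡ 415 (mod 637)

gcd(21, 2597) = 7 and 7 | (1738 − 16), so the pair is consistent; merging gives n ≡ 1738 (mod 7791), where 7791 = lcm(21, 2597).
gcd(7791, 637) = 49 and 49 | (415 − 1738), so the pair is consistent; merging gives n ≡ 32902 (mod 101283), where 101283 = lcm(7791, 637).
The solution is unique modulo lcm(21, 2597, 637) = 101283.

32902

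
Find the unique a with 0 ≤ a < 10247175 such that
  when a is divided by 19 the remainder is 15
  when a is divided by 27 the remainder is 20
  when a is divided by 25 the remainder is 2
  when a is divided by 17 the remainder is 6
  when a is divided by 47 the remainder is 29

From a ≡ 15 (mod 19) write a = 15 + 19t. Substituting into a ≡ 20 (mod 27) gives 19t ≡ 5 (mod 27), and since 19⁻¹ ≡ 10 (mod 27), t ≡ 23. Hence a ≡ 15 + 19·23 = 452 (mod 513).
From a ≡ 452 (mod 513) write a = 452 + 513t. Substituting into a ≡ 2 (mod 25) gives 513t ≡ 0 (mod 25), and since 13⁻¹ ≡ 2 (mod 25), t ≡ 0. Hence a ≡ 452 + 513·0 = 452 (mod 12825).
From a ≡ 452 (mod 12825) write a = 452 + 12825t. Substituting into a ≡ 6 (mod 17) gives 12825t ≡ 13 (mod 17), and since 7⁻¹ ≡ 5 (mod 17), t ≡ 14. Hence a ≡ 452 + 12825·14 = 180002 (mod 218025).
From a ≡ 180002 (mod 218025) write a = 180002 + 218025t. Substituting into a ≡ 29 (mod 47) gives 218025t ≡ 37 (mod 47), and since 39⁻¹ ≡ 41 (mod 47), t ≡ 13. Hence a ≡ 180002 + 218025·13 = 3014327 (mod 10247175).

3014327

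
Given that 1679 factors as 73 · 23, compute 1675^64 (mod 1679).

Mod 73: 1675 ≡ 69; 69^64 ≡ 4 (mod 73).
Mod 23: 1675 ≡ 19; by Fermat, exponent reduces to 64 mod 22 = 20; 19^20 ≡ 13 (mod 23).
Combine by CRT: x ≡ 4 (mod 73), x ≡ 13 (mod 23) ⇒ x ≡ 588 (mod 1679).

588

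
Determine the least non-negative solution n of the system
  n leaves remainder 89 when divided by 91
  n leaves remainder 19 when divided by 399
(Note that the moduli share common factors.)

817

gcd(91, 399) = 7 and 7 | (19 − 89), so the pair is consistent; merging gives n ≡ 817 (mod 5187), where 5187 = lcm(91, 399).
The solution is unique modulo lcm(91, 399) = 5187.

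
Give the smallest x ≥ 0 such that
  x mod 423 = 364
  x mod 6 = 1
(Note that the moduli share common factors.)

gcd(423, 6) = 3 and 3 | (1 − 364), so the pair is consistent; merging gives x ≡ 787 (mod 846), where 846 = lcm(423, 6).
The solution is unique modulo lcm(423, 6) = 846.

787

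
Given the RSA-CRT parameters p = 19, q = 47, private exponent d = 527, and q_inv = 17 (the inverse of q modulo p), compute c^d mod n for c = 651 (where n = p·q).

446

d_p = d mod (p−1) = 527 mod 18 = 5; d_q = d mod (q−1) = 21.
m₁ = c^(d_p) mod p: c ≡ 5 (mod 19), and 5^5 mod 19 = 9.
m₂ = c^(d_q) mod q: c ≡ 40 (mod 47), and 40^21 mod 47 = 23.
h = q_inv·(m₁ − m₂) mod p = 17·(9 − 23) mod 19 = 9.
m = m₂ + h·q = 23 + 9·47 = 446.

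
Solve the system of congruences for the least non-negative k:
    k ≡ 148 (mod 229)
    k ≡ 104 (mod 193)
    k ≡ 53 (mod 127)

The moduli are pairwise coprime; N = 229·193·127 = 5613019.
N/229 = 24511; 24511 ≡ 8 (mod 229); 8·86 ≡ 1, so inverse 86.
N/193 = 29083; 29083 ≡ 133 (mod 193); 133·119 ≡ 1, so inverse 119.
N/127 = 44197; 44197 ≡ 1 (mod 127), inverse 1.
k ≡ 148·24511·86 + 104·29083·119 + 53·44197·1 = 674249657.
674249657 mod 5613019 = 687377.

687377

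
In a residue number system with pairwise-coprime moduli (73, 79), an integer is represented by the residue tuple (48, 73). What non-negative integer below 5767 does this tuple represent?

Combine the congruences pairwise.
From x ≡ 48 (mod 73) write x = 48 + 73t. Substituting into x ≡ 73 (mod 79) gives 73t ≡ 25 (mod 79), and since 73⁻¹ ≡ 13 (mod 79), t ≡ 9. Hence x ≡ 48 + 73·9 = 705 (mod 5767).

705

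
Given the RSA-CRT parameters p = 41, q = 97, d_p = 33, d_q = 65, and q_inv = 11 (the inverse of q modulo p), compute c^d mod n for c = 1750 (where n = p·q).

m₁ = c^(d_p) mod p: c ≡ 28 (mod 41), and 28^33 mod 41 = 11.
m₂ = c^(d_q) mod q: c ≡ 4 (mod 97), and 4^65 mod 97 = 43.
h = q_inv·(m₁ − m₂) mod p = 11·(11 − 43) mod 41 = 17.
m = m₂ + h·q = 43 + 17·97 = 1692.

1692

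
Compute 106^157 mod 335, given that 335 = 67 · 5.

151

Mod 67: 106 ≡ 39; by Fermat, exponent reduces to 157 mod 66 = 25; 39^25 ≡ 17 (mod 67).
Mod 5: 106 ≡ 1; by Fermat, exponent reduces to 157 mod 4 = 1; 1^1 ≡ 1 (mod 5).
Combine by CRT: x ≡ 17 (mod 67), x ≡ 1 (mod 5) ⇒ x ≡ 151 (mod 335).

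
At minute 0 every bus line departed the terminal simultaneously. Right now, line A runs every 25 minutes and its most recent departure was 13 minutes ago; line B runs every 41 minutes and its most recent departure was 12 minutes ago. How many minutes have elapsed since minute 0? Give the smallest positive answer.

463

From t ≡ 13 (mod 25) write t = 13 + 25s. Substituting into t ≡ 12 (mod 41) gives 25s ≡ 40 (mod 41), and since 25⁻¹ ≡ 23 (mod 41), s ≡ 18. Hence t ≡ 13 + 25·18 = 463 (mod 1025).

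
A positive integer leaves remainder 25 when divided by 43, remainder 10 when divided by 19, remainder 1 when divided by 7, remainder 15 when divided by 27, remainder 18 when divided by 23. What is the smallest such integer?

3168222

From x ≡ 25 (mod 43) write x = 25 + 43t. Substituting into x ≡ 10 (mod 19) gives 43t ≡ 4 (mod 19), and since 5⁻¹ ≡ 4 (mod 19), t ≡ 16. Hence x ≡ 25 + 43·16 = 713 (mod 817).
From x ≡ 713 (mod 817) write x = 713 + 817t. Substituting into x ≡ 1 (mod 7) gives 817t ≡ 2 (mod 7), and since 5⁻¹ ≡ 3 (mod 7), t ≡ 6. Hence x ≡ 713 + 817·6 = 5615 (mod 5719).
From x ≡ 5615 (mod 5719) write x = 5615 + 5719t. Substituting into x ≡ 15 (mod 27) gives 5719t ≡ 16 (mod 27), and since 22⁻¹ ≡ 16 (mod 27), t ≡ 13. Hence x ≡ 5615 + 5719·13 = 79962 (mod 154413).
From x ≡ 79962 (mod 154413) write x = 79962 + 154413t. Substituting into x ≡ 18 (mod 23) gives 154413t ≡ 4 (mod 23), and since 14⁻¹ ≡ 5 (mod 23), t ≡ 20. Hence x ≡ 79962 + 154413·20 = 3168222 (mod 3551499).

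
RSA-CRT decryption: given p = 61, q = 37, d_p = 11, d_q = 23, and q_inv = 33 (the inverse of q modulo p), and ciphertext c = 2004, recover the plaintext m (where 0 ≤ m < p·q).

m₁ = c^(d_p) mod p: c ≡ 52 (mod 61), and 52^11 mod 61 = 52.
m₂ = c^(d_q) mod q: c ≡ 6 (mod 37), and 6^23 mod 37 = 31.
h = q_inv·(m₁ − m₂) mod p = 33·(52 − 31) mod 61 = 22.
m = m₂ + h·q = 31 + 22·37 = 845.

845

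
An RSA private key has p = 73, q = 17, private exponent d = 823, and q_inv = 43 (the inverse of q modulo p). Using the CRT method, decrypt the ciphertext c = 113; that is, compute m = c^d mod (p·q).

d_p = d mod (p−1) = 823 mod 72 = 31; d_q = d mod (q−1) = 7.
m₁ = c^(d_p) mod p: c ≡ 40 (mod 73), and 40^31 mod 73 = 11.
m₂ = c^(d_q) mod q: c ≡ 11 (mod 17), and 11^7 mod 17 = 3.
h = q_inv·(m₁ − m₂) mod p = 43·(11 − 3) mod 73 = 52.
m = m₂ + h·q = 3 + 52·17 = 887.

887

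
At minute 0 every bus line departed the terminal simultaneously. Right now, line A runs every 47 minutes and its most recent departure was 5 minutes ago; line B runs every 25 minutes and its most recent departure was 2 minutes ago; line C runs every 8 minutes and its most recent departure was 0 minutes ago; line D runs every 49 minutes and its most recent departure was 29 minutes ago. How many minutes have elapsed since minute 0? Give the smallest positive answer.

314952

Combine the congruences pairwise.
From t ≡ 5 (mod 47) write t = 5 + 47s. Substituting into t ≡ 2 (mod 25) gives 47s ≡ 22 (mod 25), and since 22⁻¹ ≡ 8 (mod 25), s ≡ 1. Hence t ≡ 5 + 47·1 = 52 (mod 1175).
From t ≡ 52 (mod 1175) write t = 52 + 1175s. Substituting into t ≡ 0 (mod 8) gives 1175s ≡ 4 (mod 8), and since 7⁻¹ ≡ 7 (mod 8), s ≡ 4. Hence t ≡ 52 + 1175·4 = 4752 (mod 9400).
From t ≡ 4752 (mod 9400) write t = 4752 + 9400s. Substituting into t ≡ 29 (mod 49) gives 9400s ≡ 30 (mod 49), and since 41⁻¹ ≡ 6 (mod 49), s ≡ 33. Hence t ≡ 4752 + 9400·33 = 314952 (mod 460600).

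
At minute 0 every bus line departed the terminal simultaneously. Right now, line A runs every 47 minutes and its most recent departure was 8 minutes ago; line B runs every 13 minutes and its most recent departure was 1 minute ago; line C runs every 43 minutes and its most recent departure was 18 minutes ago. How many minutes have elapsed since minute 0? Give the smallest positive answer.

17304

From t ≡ 8 (mod 47) write t = 8 + 47s. Substituting into t ≡ 1 (mod 13) gives 47s ≡ 6 (mod 13), and since 8⁻¹ ≡ 5 (mod 13), s ≡ 4. Hence t ≡ 8 + 47·4 = 196 (mod 611).
From t ≡ 196 (mod 611) write t = 196 + 611s. Substituting into t ≡ 18 (mod 43) gives 611s ≡ 37 (mod 43), and since 9⁻¹ ≡ 24 (mod 43), s ≡ 28. Hence t ≡ 196 + 611·28 = 17304 (mod 26273).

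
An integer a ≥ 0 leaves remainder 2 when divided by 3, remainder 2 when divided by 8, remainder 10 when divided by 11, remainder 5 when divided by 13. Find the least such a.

1682

Combine the congruences pairwise.
From a ≡ 2 (mod 3) write a = 2 + 3t. Substituting into a ≡ 2 (mod 8) gives 3t ≡ 0 (mod 8), and since 3⁻¹ ≡ 3 (mod 8), t ≡ 0. Hence a ≡ 2 + 3·0 = 2 (mod 24).
From a ≡ 2 (mod 24) write a = 2 + 24t. Substituting into a ≡ 10 (mod 11) gives 24t ≡ 8 (mod 11), and since 2⁻¹ ≡ 6 (mod 11), t ≡ 4. Hence a ≡ 2 + 24·4 = 98 (mod 264).
From a ≡ 98 (mod 264) write a = 98 + 264t. Substituting into a ≡ 5 (mod 13) gives 264t ≡ 11 (mod 13), and since 4⁻¹ ≡ 10 (mod 13), t ≡ 6. Hence a ≡ 98 + 264·6 = 1682 (mod 3432).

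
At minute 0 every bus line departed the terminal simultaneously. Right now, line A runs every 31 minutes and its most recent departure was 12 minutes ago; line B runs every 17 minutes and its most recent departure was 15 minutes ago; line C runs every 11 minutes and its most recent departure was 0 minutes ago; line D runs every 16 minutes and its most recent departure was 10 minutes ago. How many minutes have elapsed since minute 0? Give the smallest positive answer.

From t ≡ 12 (mod 31) write t = 12 + 31s. Substituting into t ≡ 15 (mod 17) gives 31s ≡ 3 (mod 17), and since 14⁻¹ ≡ 11 (mod 17), s ≡ 16. Hence t ≡ 12 + 31·16 = 508 (mod 527).
From t ≡ 508 (mod 527) write t = 508 + 527s. Substituting into t ≡ 0 (mod 11) gives 527s ≡ 9 (mod 11), and since 10⁻¹ ≡ 10 (mod 11), s ≡ 2. Hence t ≡ 508 + 527·2 = 1562 (mod 5797).
From t ≡ 1562 (mod 5797) write t = 1562 + 5797s. Substituting into t ≡ 10 (mod 16) gives 5797s ≡ 0 (mod 16), and since 5⁻¹ ≡ 13 (mod 16), s ≡ 0. Hence t ≡ 1562 + 5797·0 = 1562 (mod 92752).

1562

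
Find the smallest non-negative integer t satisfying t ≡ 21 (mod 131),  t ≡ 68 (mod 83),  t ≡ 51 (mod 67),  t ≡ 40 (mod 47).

4080016

The moduli are pairwise coprime; N = 131·83·67·47 = 34239077.
N/131 = 261367; 261367 ≡ 22 (mod 131); 22·6 ≡ 1, so inverse 6.
N/83 = 412519; 412519 ≡ 9 (mod 83); 9·37 ≡ 1, so inverse 37.
N/67 = 511031; 511031 ≡ 22 (mod 67); 22·64 ≡ 1, so inverse 64.
N/47 = 728491; 728491 ≡ 38 (mod 47); 38·26 ≡ 1, so inverse 26.
t ≡ 21·261367·6 + 68·412519·37 + 51·511031·64 + 40·728491·26 = 3496465870.
3496465870 mod 34239077 = 4080016.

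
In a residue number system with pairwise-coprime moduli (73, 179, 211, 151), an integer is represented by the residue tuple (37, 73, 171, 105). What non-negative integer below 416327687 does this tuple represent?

234117753

From x ≡ 37 (mod 73) write x = 37 + 73t. Substituting into x ≡ 73 (mod 179) gives 73t ≡ 36 (mod 179), and since 73⁻¹ ≡ 103 (mod 179), t ≡ 128. Hence x ≡ 37 + 73·128 = 9381 (mod 13067).
From x ≡ 9381 (mod 13067) write x = 9381 + 13067t. Substituting into x ≡ 171 (mod 211) gives 13067t ≡ 74 (mod 211), and since 196⁻¹ ≡ 14 (mod 211), t ≡ 192. Hence x ≡ 9381 + 13067·192 = 2518245 (mod 2757137).
From x ≡ 2518245 (mod 2757137) write x = 2518245 + 2757137t. Substituting into x ≡ 105 (mod 151) gives 2757137t ≡ 87 (mod 151), and since 28⁻¹ ≡ 27 (mod 151), t ≡ 84. Hence x ≡ 2518245 + 2757137·84 = 234117753 (mod 416327687).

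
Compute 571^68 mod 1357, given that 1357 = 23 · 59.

936

Mod 23: 571 ≡ 19; by Fermat, exponent reduces to 68 mod 22 = 2; 19^2 ≡ 16 (mod 23).
Mod 59: 571 ≡ 40; by Fermat, exponent reduces to 68 mod 58 = 10; 40^10 ≡ 51 (mod 59).
Combine by CRT: x ≡ 16 (mod 23), x ≡ 51 (mod 59) ⇒ x ≡ 936 (mod 1357).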